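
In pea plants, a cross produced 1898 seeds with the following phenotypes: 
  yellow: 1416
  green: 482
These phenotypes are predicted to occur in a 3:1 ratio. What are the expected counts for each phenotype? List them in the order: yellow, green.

1423.5, 474.5

Total ratio parts = 4. Expected numbers out of 1898:
  yellow: 1898 × 3/4 = 1423.5
  green: 1898 × 1/4 = 474.5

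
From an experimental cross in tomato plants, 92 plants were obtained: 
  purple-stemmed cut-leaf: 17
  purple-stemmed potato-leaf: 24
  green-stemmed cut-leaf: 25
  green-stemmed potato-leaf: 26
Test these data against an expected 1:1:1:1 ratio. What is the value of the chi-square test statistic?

The 1:1:1:1 ratio has 4 parts, so with N = 92 the expected counts are:
  purple-stemmed cut-leaf: 92 × 1/4 = 23
  purple-stemmed potato-leaf: 92 × 1/4 = 23
  green-stemmed cut-leaf: 92 × 1/4 = 23
  green-stemmed potato-leaf: 92 × 1/4 = 23
χ² = Σ (O − E)² / E
  purple-stemmed cut-leaf: (17 − 23)² / 23 = 1.5652
  purple-stemmed potato-leaf: (24 − 23)² / 23 = 0.0435
  green-stemmed cut-leaf: (25 − 23)² / 23 = 0.1739
  green-stemmed potato-leaf: (26 − 23)² / 23 = 0.3913
χ² = 1.5652 + 0.0435 + 0.1739 + 0.3913 = 2.1739 ≈ 2.174

2.174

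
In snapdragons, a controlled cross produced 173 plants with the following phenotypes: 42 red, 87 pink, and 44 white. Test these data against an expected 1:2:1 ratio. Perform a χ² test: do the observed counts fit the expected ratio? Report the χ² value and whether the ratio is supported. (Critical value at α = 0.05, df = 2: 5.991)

Total ratio parts = 4. Expected numbers out of 173:
  red: 173 × 1/4 = 43.25
  pink: 173 × 2/4 = 86.5
  white: 173 × 1/4 = 43.25
χ² = Σ (O − E)² / E
  red: (42 − 43.25)² / 43.25 = 0.0361
  pink: (87 − 86.5)² / 86.5 = 0.0029
  white: (44 − 43.25)² / 43.25 = 0.0130
χ² = 0.0361 + 0.0029 + 0.0130 = 0.052
Degrees of freedom = 3 − 1 = 2; critical value at α = 0.05 is 5.991.
Since 0.052 < 5.991, we fail to reject the null hypothesis — the data are consistent with the 1:2:1 ratio.

0.052; consistent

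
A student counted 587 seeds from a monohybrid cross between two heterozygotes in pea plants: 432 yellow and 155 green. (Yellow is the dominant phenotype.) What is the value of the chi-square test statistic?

0.618

For a monohybrid cross between heterozygotes with complete dominance, the expected phenotypic ratio is 3:1.
Under the 3:1 hypothesis (Σ ratio = 4, N = 587):
  yellow: 587 × 3/4 = 440.25
  green: 587 × 1/4 = 146.75
χ² = Σ (O − E)² / E
  yellow: (432 − 440.25)² / 440.25 = 0.1546
  green: (155 − 146.75)² / 146.75 = 0.4638
χ² = 0.1546 + 0.4638 = 0.6184 ≈ 0.618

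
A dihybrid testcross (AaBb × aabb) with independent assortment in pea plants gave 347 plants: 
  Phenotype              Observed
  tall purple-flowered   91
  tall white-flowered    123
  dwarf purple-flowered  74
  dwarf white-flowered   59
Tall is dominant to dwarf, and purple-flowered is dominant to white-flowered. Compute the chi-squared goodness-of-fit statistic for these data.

26.107

A dihybrid testcross with independent assortment gives a 1:1:1:1 ratio.
Expected counts for N = 347 under a 1:1:1:1 ratio (total parts = 4):
  tall purple-flowered: 347 × 1/4 = 86.75
  tall white-flowered: 347 × 1/4 = 86.75
  dwarf purple-flowered: 347 × 1/4 = 86.75
  dwarf white-flowered: 347 × 1/4 = 86.75
χ² = Σ (O − E)² / E
  tall purple-flowered: (91 − 86.75)² / 86.75 = 0.2082
  tall white-flowered: (123 − 86.75)² / 86.75 = 15.1477
  dwarf purple-flowered: (74 − 86.75)² / 86.75 = 1.8739
  dwarf white-flowered: (59 − 86.75)² / 86.75 = 8.8768
χ² = 0.2082 + 15.1477 + 1.8739 + 8.8768 = 26.1066 ≈ 26.107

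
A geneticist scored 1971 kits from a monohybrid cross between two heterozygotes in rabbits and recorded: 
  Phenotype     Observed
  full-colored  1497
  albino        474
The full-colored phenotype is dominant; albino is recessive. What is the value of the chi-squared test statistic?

For a monohybrid cross between heterozygotes with complete dominance, the expected phenotypic ratio is 3:1.
Under the 3:1 hypothesis (Σ ratio = 4, N = 1971):
  full-colored: 1971 × 3/4 = 1478.25
  albino: 1971 × 1/4 = 492.75
χ² = Σ (O − E)² / E
  full-colored: (1497 − 1478.25)² / 1478.25 = 0.2378
  albino: (474 − 492.75)² / 492.75 = 0.7135
χ² = 0.2378 + 0.7135 = 0.9513 ≈ 0.951

0.951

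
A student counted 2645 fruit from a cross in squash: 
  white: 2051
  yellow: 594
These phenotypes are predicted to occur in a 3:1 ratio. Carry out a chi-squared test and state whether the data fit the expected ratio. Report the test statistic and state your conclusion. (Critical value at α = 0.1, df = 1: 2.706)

9.119; not consistent

Under the 3:1 hypothesis (Σ ratio = 4, N = 2645):
  white: 2645 × 3/4 = 1983.75
  yellow: 2645 × 1/4 = 661.25
χ² = Σ (O − E)² / E
  white: (2051 − 1983.75)² / 1983.75 = 2.2798
  yellow: (594 − 661.25)² / 661.25 = 6.8394
χ² = 2.2798 + 6.8394 = 9.1192 ≈ 9.119
Degrees of freedom = 2 − 1 = 1; critical value at α = 0.1 is 2.706.
Since 9.119 > 2.706, we reject the null hypothesis — the data do not fit the 3:1 ratio.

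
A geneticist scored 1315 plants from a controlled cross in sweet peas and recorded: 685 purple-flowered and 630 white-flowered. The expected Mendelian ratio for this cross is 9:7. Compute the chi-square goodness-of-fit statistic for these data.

The 9:7 ratio has 16 parts, so with N = 1315 the expected counts are:
  purple-flowered: 1315 × 9/16 = 739.6875
  white-flowered: 1315 × 7/16 = 575.3125
χ² = Σ (O − E)² / E
  purple-flowered: (685 − 739.6875)² / 739.6875 = 4.0432
  white-flowered: (630 − 575.3125)² / 575.3125 = 5.1984
χ² = 4.0432 + 5.1984 = 9.2416 ≈ 9.242

9.242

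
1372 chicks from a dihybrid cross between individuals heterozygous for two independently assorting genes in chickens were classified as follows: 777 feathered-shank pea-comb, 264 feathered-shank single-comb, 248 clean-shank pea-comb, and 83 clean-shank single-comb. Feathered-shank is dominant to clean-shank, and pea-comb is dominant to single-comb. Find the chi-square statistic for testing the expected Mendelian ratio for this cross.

0.634

A dihybrid F₂ with independent assortment and complete dominance at both loci gives a 9:3:3:1 phenotypic ratio.
Under the 9:3:3:1 hypothesis (Σ ratio = 16, N = 1372):
  feathered-shank pea-comb: 1372 × 9/16 = 771.75
  feathered-shank single-comb: 1372 × 3/16 = 257.25
  clean-shank pea-comb: 1372 × 3/16 = 257.25
  clean-shank single-comb: 1372 × 1/16 = 85.75
χ² = Σ (O − E)² / E
  feathered-shank pea-comb: (777 − 771.75)² / 771.75 = 0.0357
  feathered-shank single-comb: (264 − 257.25)² / 257.25 = 0.1771
  clean-shank pea-comb: (248 − 257.25)² / 257.25 = 0.3326
  clean-shank single-comb: (83 − 85.75)² / 85.75 = 0.0882
χ² = 0.0357 + 0.1771 + 0.3326 + 0.0882 = 0.6336 ≈ 0.634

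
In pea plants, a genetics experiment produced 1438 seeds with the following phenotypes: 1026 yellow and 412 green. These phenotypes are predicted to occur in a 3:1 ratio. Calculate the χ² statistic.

Total ratio parts = 4. Expected numbers out of 1438:
  yellow: 1438 × 3/4 = 1078.5
  green: 1438 × 1/4 = 359.5
χ² = Σ (O − E)² / E
  yellow: (1026 − 1078.5)² / 1078.5 = 2.5556
  green: (412 − 359.5)² / 359.5 = 7.6669
χ² = 2.5556 + 7.6669 = 10.2225 ≈ 10.223

10.223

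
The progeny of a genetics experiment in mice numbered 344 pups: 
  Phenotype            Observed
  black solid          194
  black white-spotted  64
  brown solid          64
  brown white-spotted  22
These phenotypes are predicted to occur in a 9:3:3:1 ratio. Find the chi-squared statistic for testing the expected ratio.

Total ratio parts = 16. Expected numbers out of 344:
  black solid: 344 × 9/16 = 193.5
  black white-spotted: 344 × 3/16 = 64.5
  brown solid: 344 × 3/16 = 64.5
  brown white-spotted: 344 × 1/16 = 21.5
χ² = Σ (O − E)² / E
  black solid: (194 − 193.5)² / 193.5 = 0.0013
  black white-spotted: (64 − 64.5)² / 64.5 = 0.0039
  brown solid: (64 − 64.5)² / 64.5 = 0.0039
  brown white-spotted: (22 − 21.5)² / 21.5 = 0.0116
χ² = 0.0013 + 0.0039 + 0.0039 + 0.0116 = 0.0207 ≈ 0.021

0.021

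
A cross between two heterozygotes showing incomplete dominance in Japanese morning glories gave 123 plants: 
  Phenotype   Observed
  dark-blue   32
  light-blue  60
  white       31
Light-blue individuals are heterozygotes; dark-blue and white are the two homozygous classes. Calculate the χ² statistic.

0.089

With incomplete dominance, a heterozygote × heterozygote cross gives a 1:2:1 phenotypic ratio.
Under the 1:2:1 hypothesis (Σ ratio = 4, N = 123):
  dark-blue: 123 × 1/4 = 30.75
  light-blue: 123 × 2/4 = 61.5
  white: 123 × 1/4 = 30.75
χ² = Σ (O − E)² / E
  dark-blue: (32 − 30.75)² / 30.75 = 0.0508
  light-blue: (60 − 61.5)² / 61.5 = 0.0366
  white: (31 − 30.75)² / 30.75 = 0.0020
χ² = 0.0508 + 0.0366 + 0.0020 = 0.0894 ≈ 0.089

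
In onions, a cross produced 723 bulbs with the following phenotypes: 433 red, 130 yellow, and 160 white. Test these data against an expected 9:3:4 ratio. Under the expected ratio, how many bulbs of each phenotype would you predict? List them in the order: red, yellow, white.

Total ratio parts = 16. Expected numbers out of 723:
  red: 723 × 9/16 = 406.6875
  yellow: 723 × 3/16 = 135.5625
  white: 723 × 4/16 = 180.75

406.6875, 135.5625, 180.75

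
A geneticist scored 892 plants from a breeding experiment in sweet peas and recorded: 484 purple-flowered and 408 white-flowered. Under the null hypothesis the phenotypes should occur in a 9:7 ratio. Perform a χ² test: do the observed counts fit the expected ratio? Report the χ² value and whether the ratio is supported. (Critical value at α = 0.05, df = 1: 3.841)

The 9:7 ratio has 16 parts, so with N = 892 the expected counts are:
  purple-flowered: 892 × 9/16 = 501.75
  white-flowered: 892 × 7/16 = 390.25
χ² = Σ (O − E)² / E
  purple-flowered: (484 − 501.75)² / 501.75 = 0.6279
  white-flowered: (408 − 390.25)² / 390.25 = 0.8073
χ² = 0.6279 + 0.8073 = 1.4352 ≈ 1.435
Degrees of freedom = 2 − 1 = 1; critical value at α = 0.05 is 3.841.
Since 1.435 < 3.841, we fail to reject the null hypothesis — the data are consistent with the 9:7 ratio.

1.435; consistent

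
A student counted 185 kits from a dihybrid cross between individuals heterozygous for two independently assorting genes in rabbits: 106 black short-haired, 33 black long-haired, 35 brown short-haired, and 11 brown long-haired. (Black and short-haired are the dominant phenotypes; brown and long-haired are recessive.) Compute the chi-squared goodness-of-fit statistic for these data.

A dihybrid F₂ with independent assortment and complete dominance at both loci gives a 9:3:3:1 phenotypic ratio.
Under the 9:3:3:1 hypothesis (Σ ratio = 16, N = 185):
  black short-haired: 185 × 9/16 = 104.0625
  black long-haired: 185 × 3/16 = 34.6875
  brown short-haired: 185 × 3/16 = 34.6875
  brown long-haired: 185 × 1/16 = 11.5625
χ² = Σ (O − E)² / E
  black short-haired: (106 − 104.0625)² / 104.0625 = 0.0361
  black long-haired: (33 − 34.6875)² / 34.6875 = 0.0821
  brown short-haired: (35 − 34.6875)² / 34.6875 = 0.0028
  brown long-haired: (11 − 11.5625)² / 11.5625 = 0.0274
χ² = 0.0361 + 0.0821 + 0.0028 + 0.0274 = 0.1484 ≈ 0.148

0.148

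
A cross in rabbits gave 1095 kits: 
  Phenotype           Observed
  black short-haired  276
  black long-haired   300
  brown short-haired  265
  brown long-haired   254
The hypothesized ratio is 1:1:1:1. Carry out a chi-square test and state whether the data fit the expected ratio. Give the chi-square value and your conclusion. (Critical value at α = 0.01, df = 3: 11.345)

4.240; consistent

Expected counts for N = 1095 under a 1:1:1:1 ratio (total parts = 4):
  black short-haired: 1095 × 1/4 = 273.75
  black long-haired: 1095 × 1/4 = 273.75
  brown short-haired: 1095 × 1/4 = 273.75
  brown long-haired: 1095 × 1/4 = 273.75
χ² = Σ (O − E)² / E
  black short-haired: (276 − 273.75)² / 273.75 = 0.0185
  black long-haired: (300 − 273.75)² / 273.75 = 2.5171
  brown short-haired: (265 − 273.75)² / 273.75 = 0.2797
  brown long-haired: (254 − 273.75)² / 273.75 = 1.4249
χ² = 0.0185 + 2.5171 + 0.2797 + 1.4249 = 4.2402 ≈ 4.240
Degrees of freedom = 4 − 1 = 3; critical value at α = 0.01 is 11.345.
Since 4.240 < 11.345, we fail to reject the null hypothesis — the data are consistent with the 1:1:1:1 ratio.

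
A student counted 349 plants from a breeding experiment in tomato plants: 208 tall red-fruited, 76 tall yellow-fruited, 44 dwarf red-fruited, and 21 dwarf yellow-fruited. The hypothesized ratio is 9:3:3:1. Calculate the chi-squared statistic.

9.454

Total ratio parts = 16. Expected numbers out of 349:
  tall red-fruited: 349 × 9/16 = 196.3125
  tall yellow-fruited: 349 × 3/16 = 65.4375
  dwarf red-fruited: 349 × 3/16 = 65.4375
  dwarf yellow-fruited: 349 × 1/16 = 21.8125
χ² = Σ (O − E)² / E
  tall red-fruited: (208 − 196.3125)² / 196.3125 = 0.6958
  tall yellow-fruited: (76 − 65.4375)² / 65.4375 = 1.7049
  dwarf red-fruited: (44 − 65.4375)² / 65.4375 = 7.0230
  dwarf yellow-fruited: (21 − 21.8125)² / 21.8125 = 0.0303
χ² = 0.6958 + 1.7049 + 7.0230 + 0.0303 = 9.454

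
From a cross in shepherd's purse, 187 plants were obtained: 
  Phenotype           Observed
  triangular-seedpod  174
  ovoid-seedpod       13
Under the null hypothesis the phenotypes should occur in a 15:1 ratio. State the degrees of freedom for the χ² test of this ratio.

A goodness-of-fit test with 2 phenotype classes has df = 2 − 1 = 1.

1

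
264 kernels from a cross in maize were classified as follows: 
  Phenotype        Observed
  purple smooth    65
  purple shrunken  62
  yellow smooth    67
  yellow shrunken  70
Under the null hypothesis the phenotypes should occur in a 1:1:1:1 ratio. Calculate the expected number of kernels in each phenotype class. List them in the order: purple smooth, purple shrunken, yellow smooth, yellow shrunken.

Under the 1:1:1:1 hypothesis (Σ ratio = 4, N = 264):
  purple smooth: 264 × 1/4 = 66
  purple shrunken: 264 × 1/4 = 66
  yellow smooth: 264 × 1/4 = 66
  yellow shrunken: 264 × 1/4 = 66

66, 66, 66, 66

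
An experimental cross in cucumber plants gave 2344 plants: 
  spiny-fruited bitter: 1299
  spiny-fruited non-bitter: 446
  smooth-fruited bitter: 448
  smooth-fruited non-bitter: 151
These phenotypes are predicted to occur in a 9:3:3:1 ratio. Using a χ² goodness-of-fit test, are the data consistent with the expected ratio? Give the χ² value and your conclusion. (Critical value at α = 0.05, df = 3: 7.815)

Total ratio parts = 16. Expected numbers out of 2344:
  spiny-fruited bitter: 2344 × 9/16 = 1318.5
  spiny-fruited non-bitter: 2344 × 3/16 = 439.5
  smooth-fruited bitter: 2344 × 3/16 = 439.5
  smooth-fruited non-bitter: 2344 × 1/16 = 146.5
χ² = Σ (O − E)² / E
  spiny-fruited bitter: (1299 − 1318.5)² / 1318.5 = 0.2884
  spiny-fruited non-bitter: (446 − 439.5)² / 439.5 = 0.0961
  smooth-fruited bitter: (448 − 439.5)² / 439.5 = 0.1644
  smooth-fruited non-bitter: (151 − 146.5)² / 146.5 = 0.1382
χ² = 0.2884 + 0.0961 + 0.1644 + 0.1382 = 0.6871 ≈ 0.687
Degrees of freedom = 4 − 1 = 3; critical value at α = 0.05 is 7.815.
Since 0.687 < 7.815, we fail to reject the null hypothesis — the data are consistent with the 9:3:3:1 ratio.

0.687; consistent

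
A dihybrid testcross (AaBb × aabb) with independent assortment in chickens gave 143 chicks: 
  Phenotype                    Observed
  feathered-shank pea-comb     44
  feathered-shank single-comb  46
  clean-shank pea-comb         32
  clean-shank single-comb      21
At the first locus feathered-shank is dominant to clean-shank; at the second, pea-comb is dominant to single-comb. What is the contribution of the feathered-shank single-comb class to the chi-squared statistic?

2.939

A dihybrid testcross with independent assortment gives a 1:1:1:1 ratio.
Expected counts for N = 143 under a 1:1:1:1 ratio (total parts = 4):
  feathered-shank pea-comb: 143 × 1/4 = 35.75
  feathered-shank single-comb: 143 × 1/4 = 35.75
  clean-shank pea-comb: 143 × 1/4 = 35.75
  clean-shank single-comb: 143 × 1/4 = 35.75
Contribution of feathered-shank single-comb: (46 − 35.75)² / 35.75 = 2.9388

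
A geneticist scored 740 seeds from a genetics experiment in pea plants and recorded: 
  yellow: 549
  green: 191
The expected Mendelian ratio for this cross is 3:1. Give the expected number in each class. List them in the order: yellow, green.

The 3:1 ratio has 4 parts, so with N = 740 the expected counts are:
  yellow: 740 × 3/4 = 555
  green: 740 × 1/4 = 185

555, 185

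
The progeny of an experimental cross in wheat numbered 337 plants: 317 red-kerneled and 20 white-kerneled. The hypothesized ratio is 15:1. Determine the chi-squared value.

0.057

The 15:1 ratio has 16 parts, so with N = 337 the expected counts are:
  red-kerneled: 337 × 15/16 = 315.9375
  white-kerneled: 337 × 1/16 = 21.0625
χ² = Σ (O − E)² / E
  red-kerneled: (317 − 315.9375)² / 315.9375 = 0.0036
  white-kerneled: (20 − 21.0625)² / 21.0625 = 0.0536
χ² = 0.0036 + 0.0536 = 0.0572 ≈ 0.057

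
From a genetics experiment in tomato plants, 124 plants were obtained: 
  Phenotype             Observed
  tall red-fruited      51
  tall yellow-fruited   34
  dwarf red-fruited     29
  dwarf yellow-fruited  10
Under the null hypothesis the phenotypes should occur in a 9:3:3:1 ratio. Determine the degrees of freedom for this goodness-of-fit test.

3

A goodness-of-fit test with 4 phenotype classes has df = 4 − 1 = 3.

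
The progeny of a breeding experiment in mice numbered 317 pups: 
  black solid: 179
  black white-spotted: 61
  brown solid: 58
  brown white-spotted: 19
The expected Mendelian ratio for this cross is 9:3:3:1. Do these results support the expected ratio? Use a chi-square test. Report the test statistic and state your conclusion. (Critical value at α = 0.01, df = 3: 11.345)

0.112; consistent

Total ratio parts = 16. Expected numbers out of 317:
  black solid: 317 × 9/16 = 178.3125
  black white-spotted: 317 × 3/16 = 59.4375
  brown solid: 317 × 3/16 = 59.4375
  brown white-spotted: 317 × 1/16 = 19.8125
χ² = Σ (O − E)² / E
  black solid: (179 − 178.3125)² / 178.3125 = 0.0027
  black white-spotted: (61 − 59.4375)² / 59.4375 = 0.0411
  brown solid: (58 − 59.4375)² / 59.4375 = 0.0348
  brown white-spotted: (19 − 19.8125)² / 19.8125 = 0.0333
χ² = 0.0027 + 0.0411 + 0.0348 + 0.0333 = 0.1119 ≈ 0.112
Degrees of freedom = 4 − 1 = 3; critical value at α = 0.01 is 11.345.
Since 0.112 < 11.345, we fail to reject the null hypothesis — the data are consistent with the 9:3:3:1 ratio.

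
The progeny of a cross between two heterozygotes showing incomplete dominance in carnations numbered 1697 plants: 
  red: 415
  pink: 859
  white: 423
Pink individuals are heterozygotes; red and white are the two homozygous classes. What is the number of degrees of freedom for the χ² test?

2

With incomplete dominance, a heterozygote × heterozygote cross gives a 1:2:1 phenotypic ratio.
A goodness-of-fit test with 3 phenotype classes has df = 3 − 1 = 2.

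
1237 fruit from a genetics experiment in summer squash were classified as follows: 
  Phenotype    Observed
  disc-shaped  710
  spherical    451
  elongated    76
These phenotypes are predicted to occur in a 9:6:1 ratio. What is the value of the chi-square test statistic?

0.669

Total ratio parts = 16. Expected numbers out of 1237:
  disc-shaped: 1237 × 9/16 = 695.8125
  spherical: 1237 × 6/16 = 463.875
  elongated: 1237 × 1/16 = 77.3125
χ² = Σ (O − E)² / E
  disc-shaped: (710 − 695.8125)² / 695.8125 = 0.2893
  spherical: (451 − 463.875)² / 463.875 = 0.3573
  elongated: (76 − 77.3125)² / 77.3125 = 0.0223
χ² = 0.2893 + 0.3573 + 0.0223 = 0.6689 ≈ 0.669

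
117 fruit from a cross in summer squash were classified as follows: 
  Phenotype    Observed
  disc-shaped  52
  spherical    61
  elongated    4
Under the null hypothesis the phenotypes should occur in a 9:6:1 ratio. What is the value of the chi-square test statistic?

11.084

The 9:6:1 ratio has 16 parts, so with N = 117 the expected counts are:
  disc-shaped: 117 × 9/16 = 65.8125
  spherical: 117 × 6/16 = 43.875
  elongated: 117 × 1/16 = 7.3125
χ² = Σ (O − E)² / E
  disc-shaped: (52 − 65.8125)² / 65.8125 = 2.8989
  spherical: (61 − 43.875)² / 43.875 = 6.6841
  elongated: (4 − 7.3125)² / 7.3125 = 1.5005
χ² = 2.8989 + 6.6841 + 1.5005 = 11.0835 ≈ 11.084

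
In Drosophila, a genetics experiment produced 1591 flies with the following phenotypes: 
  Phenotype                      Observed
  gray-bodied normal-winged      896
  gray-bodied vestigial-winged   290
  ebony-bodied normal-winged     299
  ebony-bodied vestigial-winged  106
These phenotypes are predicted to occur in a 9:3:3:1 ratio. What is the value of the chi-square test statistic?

0.668

Total ratio parts = 16. Expected numbers out of 1591:
  gray-bodied normal-winged: 1591 × 9/16 = 894.9375
  gray-bodied vestigial-winged: 1591 × 3/16 = 298.3125
  ebony-bodied normal-winged: 1591 × 3/16 = 298.3125
  ebony-bodied vestigial-winged: 1591 × 1/16 = 99.4375
χ² = Σ (O − E)² / E
  gray-bodied normal-winged: (896 − 894.9375)² / 894.9375 = 0.0013
  gray-bodied vestigial-winged: (290 − 298.3125)² / 298.3125 = 0.2316
  ebony-bodied normal-winged: (299 − 298.3125)² / 298.3125 = 0.0016
  ebony-bodied vestigial-winged: (106 − 99.4375)² / 99.4375 = 0.4331
χ² = 0.0013 + 0.2316 + 0.0016 + 0.4331 = 0.6676 ≈ 0.668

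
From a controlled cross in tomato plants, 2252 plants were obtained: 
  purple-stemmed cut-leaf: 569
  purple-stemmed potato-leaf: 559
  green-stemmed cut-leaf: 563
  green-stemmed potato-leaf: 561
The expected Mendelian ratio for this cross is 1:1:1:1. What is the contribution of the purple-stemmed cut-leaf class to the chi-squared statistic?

0.064

Under the 1:1:1:1 hypothesis (Σ ratio = 4, N = 2252):
  purple-stemmed cut-leaf: 2252 × 1/4 = 563
  purple-stemmed potato-leaf: 2252 × 1/4 = 563
  green-stemmed cut-leaf: 2252 × 1/4 = 563
  green-stemmed potato-leaf: 2252 × 1/4 = 563
Contribution of purple-stemmed cut-leaf: (569 − 563)² / 563 = 0.0639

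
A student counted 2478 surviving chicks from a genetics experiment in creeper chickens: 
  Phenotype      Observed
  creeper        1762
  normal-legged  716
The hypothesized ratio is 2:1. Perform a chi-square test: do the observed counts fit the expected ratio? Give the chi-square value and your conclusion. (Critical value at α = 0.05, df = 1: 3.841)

Total ratio parts = 3. Expected numbers out of 2478:
  creeper: 2478 × 2/3 = 1652
  normal-legged: 2478 × 1/3 = 826
χ² = Σ (O − E)² / E
  creeper: (1762 − 1652)² / 1652 = 7.3245
  normal-legged: (716 − 826)² / 826 = 14.6489
χ² = 7.3245 + 14.6489 = 21.9734 ≈ 21.973
Degrees of freedom = 2 − 1 = 1; critical value at α = 0.05 is 3.841.
Since 21.973 > 3.841, we reject the null hypothesis — the data do not fit the 2:1 ratio.

21.973; not consistent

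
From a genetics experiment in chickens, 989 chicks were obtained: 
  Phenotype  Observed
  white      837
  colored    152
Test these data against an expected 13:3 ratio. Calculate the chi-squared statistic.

Expected counts for N = 989 under a 13:3 ratio (total parts = 16):
  white: 989 × 13/16 = 803.5625
  colored: 989 × 3/16 = 185.4375
χ² = Σ (O − E)² / E
  white: (837 − 803.5625)² / 803.5625 = 1.3914
  colored: (152 − 185.4375)² / 185.4375 = 6.0293
χ² = 1.3914 + 6.0293 = 7.4207 ≈ 7.421

7.421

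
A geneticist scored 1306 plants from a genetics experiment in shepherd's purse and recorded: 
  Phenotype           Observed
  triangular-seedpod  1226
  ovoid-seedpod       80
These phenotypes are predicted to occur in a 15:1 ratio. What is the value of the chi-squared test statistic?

0.035

Under the 15:1 hypothesis (Σ ratio = 16, N = 1306):
  triangular-seedpod: 1306 × 15/16 = 1224.375
  ovoid-seedpod: 1306 × 1/16 = 81.625
χ² = Σ (O − E)² / E
  triangular-seedpod: (1226 − 1224.375)² / 1224.375 = 0.0022
  ovoid-seedpod: (80 − 81.625)² / 81.625 = 0.0324
χ² = 0.0022 + 0.0324 = 0.0346 ≈ 0.035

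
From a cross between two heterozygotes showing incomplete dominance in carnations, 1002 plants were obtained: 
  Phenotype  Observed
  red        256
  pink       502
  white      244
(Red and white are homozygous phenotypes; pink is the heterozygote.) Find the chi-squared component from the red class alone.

With incomplete dominance, a heterozygote × heterozygote cross gives a 1:2:1 phenotypic ratio.
Expected counts for N = 1002 under a 1:2:1 ratio (total parts = 4):
  red: 1002 × 1/4 = 250.5
  pink: 1002 × 2/4 = 501
  white: 1002 × 1/4 = 250.5
Contribution of red: (256 − 250.5)² / 250.5 = 0.1208

0.121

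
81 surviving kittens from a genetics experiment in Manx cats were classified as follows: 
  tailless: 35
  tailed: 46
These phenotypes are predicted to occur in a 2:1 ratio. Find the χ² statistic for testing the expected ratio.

Expected counts for N = 81 under a 2:1 ratio (total parts = 3):
  tailless: 81 × 2/3 = 54
  tailed: 81 × 1/3 = 27
χ² = Σ (O − E)² / E
  tailless: (35 − 54)² / 54 = 6.6852
  tailed: (46 − 27)² / 27 = 13.3704
χ² = 6.6852 + 13.3704 = 20.0556 ≈ 20.056

20.056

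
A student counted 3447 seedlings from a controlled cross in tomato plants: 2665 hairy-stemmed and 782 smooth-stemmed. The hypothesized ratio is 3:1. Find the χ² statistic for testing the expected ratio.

9.841

Under the 3:1 hypothesis (Σ ratio = 4, N = 3447):
  hairy-stemmed: 3447 × 3/4 = 2585.25
  smooth-stemmed: 3447 × 1/4 = 861.75
χ² = Σ (O − E)² / E
  hairy-stemmed: (2665 − 2585.25)² / 2585.25 = 2.4601
  smooth-stemmed: (782 − 861.75)² / 861.75 = 7.3804
χ² = 2.4601 + 7.3804 = 9.8405 ≈ 9.841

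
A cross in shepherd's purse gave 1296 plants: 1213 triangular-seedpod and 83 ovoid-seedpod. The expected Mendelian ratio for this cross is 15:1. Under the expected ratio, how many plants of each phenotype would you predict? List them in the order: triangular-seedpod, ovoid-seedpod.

The 15:1 ratio has 16 parts, so with N = 1296 the expected counts are:
  triangular-seedpod: 1296 × 15/16 = 1215
  ovoid-seedpod: 1296 × 1/16 = 81

1215, 81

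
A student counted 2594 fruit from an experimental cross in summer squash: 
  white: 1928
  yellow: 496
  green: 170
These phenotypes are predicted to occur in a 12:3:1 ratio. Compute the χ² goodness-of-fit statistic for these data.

Total ratio parts = 16. Expected numbers out of 2594:
  white: 2594 × 12/16 = 1945.5
  yellow: 2594 × 3/16 = 486.375
  green: 2594 × 1/16 = 162.125
χ² = Σ (O − E)² / E
  white: (1928 − 1945.5)² / 1945.5 = 0.1574
  yellow: (496 − 486.375)² / 486.375 = 0.1905
  green: (170 − 162.125)² / 162.125 = 0.3825
χ² = 0.1574 + 0.1905 + 0.3825 = 0.7304 ≈ 0.730

0.730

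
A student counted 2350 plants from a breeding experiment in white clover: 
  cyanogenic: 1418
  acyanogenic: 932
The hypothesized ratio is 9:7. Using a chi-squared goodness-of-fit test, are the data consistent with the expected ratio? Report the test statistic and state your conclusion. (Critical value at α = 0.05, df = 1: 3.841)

15.977; not consistent

Expected counts for N = 2350 under a 9:7 ratio (total parts = 16):
  cyanogenic: 2350 × 9/16 = 1321.875
  acyanogenic: 2350 × 7/16 = 1028.125
χ² = Σ (O − E)² / E
  cyanogenic: (1418 − 1321.875)² / 1321.875 = 6.9901
  acyanogenic: (932 − 1028.125)² / 1028.125 = 8.9872
χ² = 6.9901 + 8.9872 = 15.9773 ≈ 15.977
Degrees of freedom = 2 − 1 = 1; critical value at α = 0.05 is 3.841.
Since 15.977 > 3.841, we reject the null hypothesis — the data do not fit the 9:7 ratio.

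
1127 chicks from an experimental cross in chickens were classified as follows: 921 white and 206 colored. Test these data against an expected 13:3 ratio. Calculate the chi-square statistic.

The 13:3 ratio has 16 parts, so with N = 1127 the expected counts are:
  white: 1127 × 13/16 = 915.6875
  colored: 1127 × 3/16 = 211.3125
χ² = Σ (O − E)² / E
  white: (921 − 915.6875)² / 915.6875 = 0.0308
  colored: (206 − 211.3125)² / 211.3125 = 0.1336
χ² = 0.0308 + 0.1336 = 0.1644 ≈ 0.164

0.164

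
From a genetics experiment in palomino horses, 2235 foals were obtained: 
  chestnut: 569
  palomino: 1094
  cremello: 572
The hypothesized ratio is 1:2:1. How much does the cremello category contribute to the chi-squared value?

0.314

Expected counts for N = 2235 under a 1:2:1 ratio (total parts = 4):
  chestnut: 2235 × 1/4 = 558.75
  palomino: 2235 × 2/4 = 1117.5
  cremello: 2235 × 1/4 = 558.75
Contribution of cremello: (572 − 558.75)² / 558.75 = 0.3142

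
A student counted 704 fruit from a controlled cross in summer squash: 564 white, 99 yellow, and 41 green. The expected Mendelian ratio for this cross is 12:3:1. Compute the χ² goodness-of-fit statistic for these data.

Under the 12:3:1 hypothesis (Σ ratio = 16, N = 704):
  white: 704 × 12/16 = 528
  yellow: 704 × 3/16 = 132
  green: 704 × 1/16 = 44
χ² = Σ (O − E)² / E
  white: (564 − 528)² / 528 = 2.4545
  yellow: (99 − 132)² / 132 = 8.2500
  green: (41 − 44)² / 44 = 0.2045
χ² = 2.4545 + 8.2500 + 0.2045 = 10.909

10.909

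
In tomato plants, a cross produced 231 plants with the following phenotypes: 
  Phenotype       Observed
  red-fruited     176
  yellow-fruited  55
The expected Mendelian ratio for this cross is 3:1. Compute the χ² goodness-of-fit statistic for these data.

The 3:1 ratio has 4 parts, so with N = 231 the expected counts are:
  red-fruited: 231 × 3/4 = 173.25
  yellow-fruited: 231 × 1/4 = 57.75
χ² = Σ (O − E)² / E
  red-fruited: (176 − 173.25)² / 173.25 = 0.0437
  yellow-fruited: (55 − 57.75)² / 57.75 = 0.1310
χ² = 0.0437 + 0.1310 = 0.1747 ≈ 0.175

0.175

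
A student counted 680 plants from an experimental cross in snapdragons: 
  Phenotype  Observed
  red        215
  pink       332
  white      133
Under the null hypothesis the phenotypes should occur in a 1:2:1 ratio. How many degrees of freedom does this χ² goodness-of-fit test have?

A goodness-of-fit test with 3 phenotype classes has df = 3 − 1 = 2.

2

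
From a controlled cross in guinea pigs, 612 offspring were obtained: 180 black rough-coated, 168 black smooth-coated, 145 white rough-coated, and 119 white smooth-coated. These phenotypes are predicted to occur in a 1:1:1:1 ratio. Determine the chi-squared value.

Expected counts for N = 612 under a 1:1:1:1 ratio (total parts = 4):
  black rough-coated: 612 × 1/4 = 153
  black smooth-coated: 612 × 1/4 = 153
  white rough-coated: 612 × 1/4 = 153
  white smooth-coated: 612 × 1/4 = 153
χ² = Σ (O − E)² / E
  black rough-coated: (180 − 153)² / 153 = 4.7647
  black smooth-coated: (168 − 153)² / 153 = 1.4706
  white rough-coated: (145 − 153)² / 153 = 0.4183
  white smooth-coated: (119 − 153)² / 153 = 7.5556
χ² = 4.7647 + 1.4706 + 0.4183 + 7.5556 = 14.2092 ≈ 14.209

14.209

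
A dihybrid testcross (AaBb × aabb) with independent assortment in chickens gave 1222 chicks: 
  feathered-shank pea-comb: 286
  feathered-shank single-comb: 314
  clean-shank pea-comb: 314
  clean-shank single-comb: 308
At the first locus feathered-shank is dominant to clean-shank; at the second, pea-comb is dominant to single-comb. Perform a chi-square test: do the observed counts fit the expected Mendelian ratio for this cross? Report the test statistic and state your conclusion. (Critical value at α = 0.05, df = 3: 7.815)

A dihybrid testcross with independent assortment gives a 1:1:1:1 ratio.
Total ratio parts = 4. Expected numbers out of 1222:
  feathered-shank pea-comb: 1222 × 1/4 = 305.5
  feathered-shank single-comb: 1222 × 1/4 = 305.5
  clean-shank pea-comb: 1222 × 1/4 = 305.5
  clean-shank single-comb: 1222 × 1/4 = 305.5
χ² = Σ (O − E)² / E
  feathered-shank pea-comb: (286 − 305.5)² / 305.5 = 1.2447
  feathered-shank single-comb: (314 − 305.5)² / 305.5 = 0.2365
  clean-shank pea-comb: (314 − 305.5)² / 305.5 = 0.2365
  clean-shank single-comb: (308 − 305.5)² / 305.5 = 0.0205
χ² = 1.2447 + 0.2365 + 0.2365 + 0.0205 = 1.7382 ≈ 1.738
Degrees of freedom = 4 − 1 = 3; critical value at α = 0.05 is 7.815.
Since 1.738 < 7.815, we fail to reject the null hypothesis — the data are consistent with the 1:1:1:1 ratio.

1.738; consistent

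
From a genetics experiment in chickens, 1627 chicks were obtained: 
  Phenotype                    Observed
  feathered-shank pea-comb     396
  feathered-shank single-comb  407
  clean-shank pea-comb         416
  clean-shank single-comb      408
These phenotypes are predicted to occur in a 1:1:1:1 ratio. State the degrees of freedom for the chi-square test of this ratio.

A goodness-of-fit test with 4 phenotype classes has df = 4 − 1 = 3.

3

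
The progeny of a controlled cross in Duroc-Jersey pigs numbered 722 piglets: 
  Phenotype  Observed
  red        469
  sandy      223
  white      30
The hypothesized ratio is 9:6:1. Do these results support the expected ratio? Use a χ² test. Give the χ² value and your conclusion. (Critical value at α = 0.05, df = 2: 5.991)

Expected counts for N = 722 under a 9:6:1 ratio (total parts = 16):
  red: 722 × 9/16 = 406.125
  sandy: 722 × 6/16 = 270.75
  white: 722 × 1/16 = 45.125
χ² = Σ (O − E)² / E
  red: (469 − 406.125)² / 406.125 = 9.7341
  sandy: (223 − 270.75)² / 270.75 = 8.4213
  white: (30 − 45.125)² / 45.125 = 5.0696
χ² = 9.7341 + 8.4213 + 5.0696 = 23.225
Degrees of freedom = 3 − 1 = 2; critical value at α = 0.05 is 5.991.
Since 23.225 > 5.991, we reject the null hypothesis — the data do not fit the 9:6:1 ratio.

23.225; not consistent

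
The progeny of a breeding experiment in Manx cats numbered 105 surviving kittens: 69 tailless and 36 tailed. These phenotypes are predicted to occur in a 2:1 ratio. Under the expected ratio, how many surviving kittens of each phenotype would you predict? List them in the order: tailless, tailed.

70, 35

Expected counts for N = 105 under a 2:1 ratio (total parts = 3):
  tailless: 105 × 2/3 = 70
  tailed: 105 × 1/3 = 35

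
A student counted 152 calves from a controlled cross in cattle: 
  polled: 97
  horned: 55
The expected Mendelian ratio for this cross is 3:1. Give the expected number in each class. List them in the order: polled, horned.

114, 38

Under the 3:1 hypothesis (Σ ratio = 4, N = 152):
  polled: 152 × 3/4 = 114
  horned: 152 × 1/4 = 38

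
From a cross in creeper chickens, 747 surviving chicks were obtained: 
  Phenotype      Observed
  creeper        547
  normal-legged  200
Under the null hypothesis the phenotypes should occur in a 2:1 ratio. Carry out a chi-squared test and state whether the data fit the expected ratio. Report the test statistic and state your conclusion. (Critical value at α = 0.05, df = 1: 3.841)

14.464; not consistent

The 2:1 ratio has 3 parts, so with N = 747 the expected counts are:
  creeper: 747 × 2/3 = 498
  normal-legged: 747 × 1/3 = 249
χ² = Σ (O − E)² / E
  creeper: (547 − 498)² / 498 = 4.8213
  normal-legged: (200 − 249)² / 249 = 9.6426
χ² = 4.8213 + 9.6426 = 14.4639 ≈ 14.464
Degrees of freedom = 2 − 1 = 1; critical value at α = 0.05 is 3.841.
Since 14.464 > 3.841, we reject the null hypothesis — the data do not fit the 2:1 ratio.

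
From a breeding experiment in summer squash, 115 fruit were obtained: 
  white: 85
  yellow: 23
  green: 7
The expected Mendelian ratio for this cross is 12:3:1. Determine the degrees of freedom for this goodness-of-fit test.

A goodness-of-fit test with 3 phenotype classes has df = 3 − 1 = 2.

2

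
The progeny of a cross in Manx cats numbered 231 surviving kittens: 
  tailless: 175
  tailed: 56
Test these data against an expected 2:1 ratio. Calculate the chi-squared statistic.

8.591

The 2:1 ratio has 3 parts, so with N = 231 the expected counts are:
  tailless: 231 × 2/3 = 154
  tailed: 231 × 1/3 = 77
χ² = Σ (O − E)² / E
  tailless: (175 − 154)² / 154 = 2.8636
  tailed: (56 − 77)² / 77 = 5.7273
χ² = 2.8636 + 5.7273 = 8.5909 ≈ 8.591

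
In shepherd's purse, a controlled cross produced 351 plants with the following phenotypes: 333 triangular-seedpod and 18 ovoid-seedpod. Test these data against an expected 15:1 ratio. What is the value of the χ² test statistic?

Expected counts for N = 351 under a 15:1 ratio (total parts = 16):
  triangular-seedpod: 351 × 15/16 = 329.0625
  ovoid-seedpod: 351 × 1/16 = 21.9375
χ² = Σ (O − E)² / E
  triangular-seedpod: (333 − 329.0625)² / 329.0625 = 0.0471
  ovoid-seedpod: (18 − 21.9375)² / 21.9375 = 0.7067
χ² = 0.0471 + 0.7067 = 0.7538 ≈ 0.754

0.754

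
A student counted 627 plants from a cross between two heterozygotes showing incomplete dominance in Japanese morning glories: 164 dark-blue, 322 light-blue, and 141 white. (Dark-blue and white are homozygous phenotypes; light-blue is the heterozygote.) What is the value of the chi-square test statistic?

With incomplete dominance, a heterozygote × heterozygote cross gives a 1:2:1 phenotypic ratio.
Total ratio parts = 4. Expected numbers out of 627:
  dark-blue: 627 × 1/4 = 156.75
  light-blue: 627 × 2/4 = 313.5
  white: 627 × 1/4 = 156.75
χ² = Σ (O − E)² / E
  dark-blue: (164 − 156.75)² / 156.75 = 0.3353
  light-blue: (322 − 313.5)² / 313.5 = 0.2305
  white: (141 − 156.75)² / 156.75 = 1.5825
χ² = 0.3353 + 0.2305 + 1.5825 = 2.1483 ≈ 2.148

2.148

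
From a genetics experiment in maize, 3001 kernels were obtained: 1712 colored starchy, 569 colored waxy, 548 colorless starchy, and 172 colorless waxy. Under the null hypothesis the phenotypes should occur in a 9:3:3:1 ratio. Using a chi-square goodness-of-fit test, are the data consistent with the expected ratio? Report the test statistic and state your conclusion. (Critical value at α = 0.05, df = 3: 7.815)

2.085; consistent

The 9:3:3:1 ratio has 16 parts, so with N = 3001 the expected counts are:
  colored starchy: 3001 × 9/16 = 1688.0625
  colored waxy: 3001 × 3/16 = 562.6875
  colorless starchy: 3001 × 3/16 = 562.6875
  colorless waxy: 3001 × 1/16 = 187.5625
χ² = Σ (O − E)² / E
  colored starchy: (1712 − 1688.0625)² / 1688.0625 = 0.3394
  colored waxy: (569 − 562.6875)² / 562.6875 = 0.0708
  colorless starchy: (548 − 562.6875)² / 562.6875 = 0.3834
  colorless waxy: (172 − 187.5625)² / 187.5625 = 1.2913
χ² = 0.3394 + 0.0708 + 0.3834 + 1.2913 = 2.0849 ≈ 2.085
Degrees of freedom = 4 − 1 = 3; critical value at α = 0.05 is 7.815.
Since 2.085 < 7.815, we fail to reject the null hypothesis — the data are consistent with the 9:3:3:1 ratio.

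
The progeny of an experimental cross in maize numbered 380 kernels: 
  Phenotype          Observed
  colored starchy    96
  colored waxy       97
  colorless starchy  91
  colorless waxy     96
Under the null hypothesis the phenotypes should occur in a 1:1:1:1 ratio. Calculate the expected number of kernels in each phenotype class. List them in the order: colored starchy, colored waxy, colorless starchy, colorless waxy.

Total ratio parts = 4. Expected numbers out of 380:
  colored starchy: 380 × 1/4 = 95
  colored waxy: 380 × 1/4 = 95
  colorless starchy: 380 × 1/4 = 95
  colorless waxy: 380 × 1/4 = 95

95, 95, 95, 95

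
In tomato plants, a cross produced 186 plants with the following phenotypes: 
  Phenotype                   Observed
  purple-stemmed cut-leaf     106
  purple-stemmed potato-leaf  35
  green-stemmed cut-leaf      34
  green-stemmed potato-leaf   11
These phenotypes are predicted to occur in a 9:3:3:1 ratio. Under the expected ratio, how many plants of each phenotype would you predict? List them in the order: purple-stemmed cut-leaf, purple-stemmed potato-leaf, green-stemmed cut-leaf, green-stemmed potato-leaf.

104.625, 34.875, 34.875, 11.625

Expected counts for N = 186 under a 9:3:3:1 ratio (total parts = 16):
  purple-stemmed cut-leaf: 186 × 9/16 = 104.625
  purple-stemmed potato-leaf: 186 × 3/16 = 34.875
  green-stemmed cut-leaf: 186 × 3/16 = 34.875
  green-stemmed potato-leaf: 186 × 1/16 = 11.625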